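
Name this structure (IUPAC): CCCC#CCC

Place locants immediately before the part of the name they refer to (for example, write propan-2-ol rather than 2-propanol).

hept-3-yne

The longest carbon chain that includes the multiple bond has 7 carbons, so the parent hydride is heptane.
The chain contains a C≡C triple bond, so the unsaturation ending is -yne.
Number the chain so that numbering from this end puts the triple bond at C-3 rather than C-4.
This places the triple bond between C-3 and C-4.
The name is hept-3-yne.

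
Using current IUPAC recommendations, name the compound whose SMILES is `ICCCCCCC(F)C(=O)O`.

2-fluoro-8-iodooctanoic acid

The longest carbon chain that includes the –COOH group has 8 carbons, so the parent hydride is octane.
A carboxylic acid (terminal –COOH) is the principal characteristic group, giving the suffix -oic acid.
Number the chain so that the carboxylic acid carbon is C-1 by definition.
This places a fluoro group at C-2; an iodo group at C-8.
Prefixes are listed alphabetically: fluoro, iodo.
Putting it together: 2-fluoro-8-iodooctanoic acid.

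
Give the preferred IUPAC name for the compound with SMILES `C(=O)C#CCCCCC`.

oct-2-ynal

The longest carbon chain that includes the –CHO group and the multiple bond has 8 carbons, so the parent hydride is octane.
The principal characteristic group is an aldehyde (terminal –CHO), named with the suffix -al.
A C≡C triple bond in the chain gives the infix -yne-.
Choose the numbering such that the aldehyde carbon is C-1 by definition.
This places the triple bond between C-2 and C-3.
Putting it together: oct-2-ynal.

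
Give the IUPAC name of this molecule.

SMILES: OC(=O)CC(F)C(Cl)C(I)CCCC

The longest chain bearing the –COOH group is 9 carbons long (nonane).
The highest-priority functional group is a carboxylic acid (terminal –COOH), so the name ends in -oic acid.
The numbering direction is chosen so that the carboxylic acid carbon is C-1 by definition.
This places a chloro group at C-4; a fluoro group at C-3; an iodo group at C-5.
Substituent prefixes are cited in alphabetical order (multiplying prefixes like di-/tri- are ignored for ordering).
Assembling the pieces gives 4-chloro-3-fluoro-5-iodononanoic acid.

4-chloro-3-fluoro-5-iodononanoic acid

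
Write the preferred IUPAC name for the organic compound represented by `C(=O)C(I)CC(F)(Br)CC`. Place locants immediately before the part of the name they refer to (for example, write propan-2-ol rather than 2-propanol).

4-bromo-4-fluoro-2-iodohexanal

Counting along the main chain through the –CHO group gives 6 carbons: the parent is hexane.
An aldehyde (terminal –CHO) is the principal characteristic group, giving the suffix -al.
Number the chain so that the aldehyde carbon is C-1 by definition.
That gives a bromo group at C-4; a fluoro group at C-4; an iodo group at C-2.
Prefixes are listed alphabetically: bromo, fluoro, iodo.
Assembling the pieces gives 4-bromo-4-fluoro-2-iodohexanal.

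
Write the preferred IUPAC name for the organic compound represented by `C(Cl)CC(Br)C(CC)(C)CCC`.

3-bromo-1-chloro-4-ethyl-4-methylheptane

The longest continuous carbon chain has 7 atoms, so the parent hydride is heptane.
The numbering direction is chosen so that the substituent locant set {1,3,4,4} is lower than {4,4,5,7} at the first point of difference.
That gives a bromo group at C-3; a chloro group at C-1; an ethyl group at C-4; a methyl group at C-4.
The substituents are ordered alphabetically, ignoring any di-/tri- multipliers.
Assembling the pieces gives 3-bromo-1-chloro-4-ethyl-4-methylheptane.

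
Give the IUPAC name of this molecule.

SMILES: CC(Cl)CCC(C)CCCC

The longest continuous carbon chain has 9 atoms, so the parent hydride is nonane.
The numbering direction is chosen so that the substituent locant set {2,5} is lower than {5,8} at the first point of difference.
This places a chloro group at C-2; a methyl group at C-5.
The substituents are ordered alphabetically, ignoring any di-/tri- multipliers.
The name is 2-chloro-5-methylnonane.

2-chloro-5-methylnonane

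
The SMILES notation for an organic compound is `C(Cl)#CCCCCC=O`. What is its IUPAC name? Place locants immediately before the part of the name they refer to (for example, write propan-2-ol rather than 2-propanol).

The longest chain bearing the –CHO group and the multiple bond is 7 carbons long (heptane).
An aldehyde (terminal –CHO) is the principal characteristic group, giving the suffix -al.
There is one C≡C triple bond, indicated by the ending -yne.
The numbering direction is chosen so that the aldehyde carbon is C-1 by definition.
This places the triple bond between C-6 and C-7; a chloro group at C-7.
Assembling the pieces gives 7-chlorohept-6-ynal.

7-chlorohept-6-ynal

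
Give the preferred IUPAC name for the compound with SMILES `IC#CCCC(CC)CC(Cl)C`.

7-chloro-5-ethyl-1-iodooct-1-yne

The longest chain bearing the multiple bond is 8 carbons long (octane).
The chain contains a C≡C triple bond, so the unsaturation ending is -yne.
Choose the numbering such that numbering from this end puts the triple bond at C-1 rather than C-7.
That gives the triple bond between C-1 and C-2; a chloro group at C-7; an ethyl group at C-5; an iodo group at C-1.
Substituent prefixes are cited in alphabetical order (multiplying prefixes like di-/tri- are ignored for ordering).
The name is 7-chloro-5-ethyl-1-iodooct-1-yne.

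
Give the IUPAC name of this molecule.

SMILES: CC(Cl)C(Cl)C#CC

The longest carbon chain that includes the multiple bond has 6 carbons, so the parent hydride is hexane.
A C≡C triple bond in the chain gives the infix -yne-.
Choose the numbering such that numbering from this end puts the triple bond at C-2 rather than C-4.
With this numbering: the triple bond between C-2 and C-3; chloro groups at C-4 and C-5.
Putting it together: 4,5-dichlorohex-2-yne.

4,5-dichlorohex-2-yne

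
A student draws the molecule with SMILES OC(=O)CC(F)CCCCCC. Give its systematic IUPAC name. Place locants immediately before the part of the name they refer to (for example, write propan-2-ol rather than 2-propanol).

3-fluorononanoic acid

The longest chain bearing the –COOH group is 9 carbons long (nonane).
The highest-priority functional group is a carboxylic acid (terminal –COOH), so the name ends in -oic acid.
Choose the numbering such that the carboxylic acid carbon is C-1 by definition.
With this numbering: a fluoro group at C-3.
Putting it together: 3-fluorononanoic acid.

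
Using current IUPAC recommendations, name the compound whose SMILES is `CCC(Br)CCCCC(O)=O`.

The longest carbon chain that includes the –COOH group has 8 carbons, so the parent hydride is octane.
The highest-priority functional group is a carboxylic acid (terminal –COOH), so the name ends in -oic acid.
Choose the numbering such that the carboxylic acid carbon is C-1 by definition.
This places a bromo group at C-6.
Putting it together: 6-bromooctanoic acid.

6-bromooctanoic acid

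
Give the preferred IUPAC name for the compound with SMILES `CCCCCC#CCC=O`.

The longest chain bearing the –CHO group and the multiple bond is 9 carbons long (nonane).
An aldehyde (terminal –CHO) is the principal characteristic group, giving the suffix -al.
The chain contains a C≡C triple bond, so the unsaturation ending is -yne.
Choose the numbering such that the aldehyde carbon is C-1 by definition.
That gives the triple bond between C-3 and C-4.
Putting it together: non-3-ynal.

non-3-ynal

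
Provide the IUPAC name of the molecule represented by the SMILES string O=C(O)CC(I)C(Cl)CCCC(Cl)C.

4,8-dichloro-3-iodononanoic acid

The longest carbon chain that includes the –COOH group has 9 carbons, so the parent hydride is nonane.
The principal characteristic group is a carboxylic acid (terminal –COOH), named with the suffix -oic acid.
The numbering direction is chosen so that the carboxylic acid carbon is C-1 by definition.
That gives chloro groups at C-4 and C-8; an iodo group at C-3.
The substituents are ordered alphabetically, ignoring any di-/tri- multipliers.
Assembling the pieces gives 4,8-dichloro-3-iodononanoic acid.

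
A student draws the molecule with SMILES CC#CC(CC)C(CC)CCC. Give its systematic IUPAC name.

4,5-diethyloct-2-yne

Counting along the main chain through the multiple bond gives 8 carbons: the parent is octane.
The chain contains a C≡C triple bond, so the unsaturation ending is -yne.
Number the chain so that numbering from this end puts the triple bond at C-2 rather than C-6.
That gives the triple bond between C-2 and C-3; ethyl groups at C-4 and C-5.
The name is 4,5-diethyloct-2-yne.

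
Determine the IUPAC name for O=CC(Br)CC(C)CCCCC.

2-bromo-4-methylnonanal

Counting along the main chain through the –CHO group gives 9 carbons: the parent is nonane.
An aldehyde (terminal –CHO) is the principal characteristic group, giving the suffix -al.
The numbering direction is chosen so that the aldehyde carbon is C-1 by definition.
With this numbering: a bromo group at C-2; a methyl group at C-4.
Prefixes are listed alphabetically: bromo, methyl.
Assembling the pieces gives 2-bromo-4-methylnonanal.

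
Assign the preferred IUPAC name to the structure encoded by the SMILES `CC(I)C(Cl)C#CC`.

4-chloro-5-iodohex-2-yne

The longest chain bearing the multiple bond is 6 carbons long (hexane).
There is one C≡C triple bond, indicated by the ending -yne.
Number the chain so that numbering from this end puts the triple bond at C-2 rather than C-4.
This places the triple bond between C-2 and C-3; a chloro group at C-4; an iodo group at C-5.
Prefixes are listed alphabetically: chloro, iodo.
Putting it together: 4-chloro-5-iodohex-2-yne.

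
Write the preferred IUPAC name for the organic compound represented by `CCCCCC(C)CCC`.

The longest carbon chain is 9 atoms: the parent is nonane.
Number the chain so that the substituent locant set {4} is lower than {6} at the first point of difference.
This places a methyl group at C-4.
Assembling the pieces gives 4-methylnonane.

4-methylnonane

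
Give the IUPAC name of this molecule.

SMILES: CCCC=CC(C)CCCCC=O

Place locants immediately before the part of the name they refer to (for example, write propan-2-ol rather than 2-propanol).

The longest carbon chain that includes the –CHO group and the multiple bond has 11 carbons, so the parent hydride is undecane.
The highest-priority functional group is an aldehyde (terminal –CHO), so the name ends in -al.
There is one C=C double bond, indicated by the ending -ene.
The numbering direction is chosen so that the aldehyde carbon is C-1 by definition.
This places the double bond between C-7 and C-8; a methyl group at C-6.
The name is 6-methylundec-7-enal.

6-methylundec-7-enal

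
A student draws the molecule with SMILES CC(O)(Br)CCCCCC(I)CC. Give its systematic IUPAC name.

2-bromo-8-iododecan-2-ol

The longest carbon chain that includes the –OH group has 10 carbons, so the parent hydride is decane.
The principal characteristic group is an alcohol (–OH), named with the suffix -ol.
The numbering direction is chosen so that numbering from this end puts the hydroxyl group at C-2 rather than C-9.
With this numbering: the hydroxyl at C-2; a bromo group at C-2; an iodo group at C-8.
Prefixes are listed alphabetically: bromo, iodo.
Assembling the pieces gives 2-bromo-8-iododecan-2-ol.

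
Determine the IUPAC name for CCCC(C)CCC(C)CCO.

Counting along the main chain through the –OH group gives 9 carbons: the parent is nonane.
The principal characteristic group is an alcohol (–OH), named with the suffix -ol.
Choose the numbering such that numbering from this end puts the hydroxyl group at C-1 rather than C-9.
This places the hydroxyl at C-1; methyl groups at C-3 and C-6.
Assembling the pieces gives 3,6-dimethylnonan-1-ol.

3,6-dimethylnonan-1-ol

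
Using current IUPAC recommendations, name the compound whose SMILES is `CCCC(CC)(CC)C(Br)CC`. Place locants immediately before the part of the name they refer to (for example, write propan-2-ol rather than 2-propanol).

The parent chain contains 7 carbons (heptane).
Choose the numbering such that the substituent locant set {3,4,4} is lower than {4,4,5} at the first point of difference.
With this numbering: a bromo group at C-3; two ethyl groups at C-4.
Prefixes are listed alphabetically: bromo, ethyl.
Putting it together: 3-bromo-4,4-diethylheptane.

3-bromo-4,4-diethylheptane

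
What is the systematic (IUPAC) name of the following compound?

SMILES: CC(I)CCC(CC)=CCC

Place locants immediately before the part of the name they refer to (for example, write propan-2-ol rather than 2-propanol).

4-ethyl-7-iodooct-3-ene

Counting along the main chain through the multiple bond gives 8 carbons: the parent is octane.
The chain contains a C=C double bond, so the unsaturation ending is -ene.
Number the chain so that numbering from this end puts the double bond at C-3 rather than C-5.
This places the double bond between C-3 and C-4; an ethyl group at C-4; an iodo group at C-7.
The substituents are ordered alphabetically, ignoring any di-/tri- multipliers.
Assembling the pieces gives 4-ethyl-7-iodooct-3-ene.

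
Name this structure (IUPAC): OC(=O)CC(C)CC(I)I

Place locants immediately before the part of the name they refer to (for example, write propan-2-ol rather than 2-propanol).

5,5-diiodo-3-methylpentanoic acid

The longest chain bearing the –COOH group is 5 carbons long (pentane).
A carboxylic acid (terminal –COOH) is the principal characteristic group, giving the suffix -oic acid.
Number the chain so that the carboxylic acid carbon is C-1 by definition.
This places two iodo groups at C-5; a methyl group at C-3.
Substituent prefixes are cited in alphabetical order (multiplying prefixes like di-/tri- are ignored for ordering).
Putting it together: 5,5-diiodo-3-methylpentanoic acid.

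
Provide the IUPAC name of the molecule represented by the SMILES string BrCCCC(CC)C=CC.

The longest carbon chain that includes the multiple bond has 7 carbons, so the parent hydride is heptane.
The chain contains a C=C double bond, so the unsaturation ending is -ene.
Choose the numbering such that numbering from this end puts the double bond at C-2 rather than C-5.
That gives the double bond between C-2 and C-3; a bromo group at C-7; an ethyl group at C-4.
Substituent prefixes are cited in alphabetical order (multiplying prefixes like di-/tri- are ignored for ordering).
Putting it together: 7-bromo-4-ethylhept-2-ene.

7-bromo-4-ethylhept-2-ene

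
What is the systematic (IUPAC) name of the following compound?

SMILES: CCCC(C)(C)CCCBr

1-bromo-4,4-dimethylheptane

The parent chain contains 7 carbons (heptane).
The numbering direction is chosen so that the substituent locant set {1,4,4} is lower than {4,4,7} at the first point of difference.
That gives a bromo group at C-1; two methyl groups at C-4.
Prefixes are listed alphabetically: bromo, methyl.
The name is 1-bromo-4,4-dimethylheptane.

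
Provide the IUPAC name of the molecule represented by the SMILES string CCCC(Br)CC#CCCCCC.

4-bromododec-6-yne

The longest chain bearing the multiple bond is 12 carbons long (dodecane).
There is one C≡C triple bond, indicated by the ending -yne.
The numbering direction is chosen so that the substituent locant set {4} is lower than {9} at the first point of difference.
With this numbering: the triple bond between C-6 and C-7; a bromo group at C-4.
The name is 4-bromododec-6-yne.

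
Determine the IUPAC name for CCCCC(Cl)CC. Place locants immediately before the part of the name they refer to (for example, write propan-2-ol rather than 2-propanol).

3-chloroheptane

The parent chain contains 7 carbons (heptane).
The numbering direction is chosen so that the substituent locant set {3} is lower than {5} at the first point of difference.
This places a chloro group at C-3.
The name is 3-chloroheptane.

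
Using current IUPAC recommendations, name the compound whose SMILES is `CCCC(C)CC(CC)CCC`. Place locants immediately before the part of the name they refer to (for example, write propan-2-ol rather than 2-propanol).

The parent chain contains 9 carbons (nonane).
Number the chain so that the locant sets are identical either way, so the alphabetically earlier ethyl substituent takes the lower locant (4 rather than 6).
With this numbering: an ethyl group at C-4; a methyl group at C-6.
Substituent prefixes are cited in alphabetical order (multiplying prefixes like di-/tri- are ignored for ordering).
The name is 4-ethyl-6-methylnonane.

4-ethyl-6-methylnonane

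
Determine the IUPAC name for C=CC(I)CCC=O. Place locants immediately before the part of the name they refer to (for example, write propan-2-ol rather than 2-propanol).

The longest chain bearing the –CHO group and the multiple bond is 6 carbons long (hexane).
An aldehyde (terminal –CHO) is the principal characteristic group, giving the suffix -al.
A C=C double bond in the chain gives the infix -ene-.
Choose the numbering such that the aldehyde carbon is C-1 by definition.
That gives the double bond between C-5 and C-6; an iodo group at C-4.
Putting it together: 4-iodohex-5-enal.

4-iodohex-5-enal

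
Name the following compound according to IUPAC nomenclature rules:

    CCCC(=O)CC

hexan-3-one

The longest chain bearing the carbonyl is 6 carbons long (hexane).
A ketone (C=O on an internal carbon) is the principal characteristic group, giving the suffix -one.
Number the chain so that numbering from this end puts the carbonyl group at C-3 rather than C-4.
This places the carbonyl at C-3.
The name is hexan-3-one.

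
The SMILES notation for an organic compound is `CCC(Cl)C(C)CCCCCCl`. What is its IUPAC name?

1,7-dichloro-6-methylnonane

The parent chain contains 9 carbons (nonane).
The numbering direction is chosen so that the substituent locant set {1,6,7} is lower than {3,4,9} at the first point of difference.
This places chloro groups at C-1 and C-7; a methyl group at C-6.
The substituents are ordered alphabetically, ignoring any di-/tri- multipliers.
Assembling the pieces gives 1,7-dichloro-6-methylnonane.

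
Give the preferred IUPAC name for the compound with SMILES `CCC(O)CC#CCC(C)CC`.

The longest chain bearing the –OH group and the multiple bond is 10 carbons long (decane).
An alcohol (–OH) is the principal characteristic group, giving the suffix -ol.
A C≡C triple bond in the chain gives the infix -yne-.
The numbering direction is chosen so that numbering from this end puts the hydroxyl group at C-3 rather than C-8.
That gives the hydroxyl at C-3; the triple bond between C-5 and C-6; a methyl group at C-8.
Putting it together: 8-methyldec-5-yn-3-ol.

8-methyldec-5-yn-3-ol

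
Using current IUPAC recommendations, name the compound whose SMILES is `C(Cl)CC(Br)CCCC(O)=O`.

5-bromo-7-chloroheptanoic acid

Counting along the main chain through the –COOH group gives 7 carbons: the parent is heptane.
A carboxylic acid (terminal –COOH) is the principal characteristic group, giving the suffix -oic acid.
Choose the numbering such that the carboxylic acid carbon is C-1 by definition.
That gives a bromo group at C-5; a chloro group at C-7.
Substituent prefixes are cited in alphabetical order (multiplying prefixes like di-/tri- are ignored for ordering).
The name is 5-bromo-7-chloroheptanoic acid.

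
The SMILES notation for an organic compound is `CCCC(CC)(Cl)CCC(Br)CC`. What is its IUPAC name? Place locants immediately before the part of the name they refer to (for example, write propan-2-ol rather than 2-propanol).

3-bromo-6-chloro-6-ethylnonane

The longest carbon chain is 9 atoms: the parent is nonane.
Choose the numbering such that the substituent locant set {3,6,6} is lower than {4,4,7} at the first point of difference.
With this numbering: a bromo group at C-3; a chloro group at C-6; an ethyl group at C-6.
Substituent prefixes are cited in alphabetical order (multiplying prefixes like di-/tri- are ignored for ordering).
The name is 3-bromo-6-chloro-6-ethylnonane.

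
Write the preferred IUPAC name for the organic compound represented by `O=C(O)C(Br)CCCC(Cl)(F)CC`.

Counting along the main chain through the –COOH group gives 8 carbons: the parent is octane.
The principal characteristic group is a carboxylic acid (terminal –COOH), named with the suffix -oic acid.
The numbering direction is chosen so that the carboxylic acid carbon is C-1 by definition.
This places a bromo group at C-2; a chloro group at C-6; a fluoro group at C-6.
The substituents are ordered alphabetically, ignoring any di-/tri- multipliers.
The name is 2-bromo-6-chloro-6-fluorooctanoic acid.

2-bromo-6-chloro-6-fluorooctanoic acid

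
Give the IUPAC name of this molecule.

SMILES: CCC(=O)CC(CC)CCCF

The longest carbon chain that includes the carbonyl has 8 carbons, so the parent hydride is octane.
The highest-priority functional group is a ketone (C=O on an internal carbon), so the name ends in -one.
Choose the numbering such that numbering from this end puts the carbonyl group at C-3 rather than C-6.
This places the carbonyl at C-3; an ethyl group at C-5; a fluoro group at C-8.
The substituents are ordered alphabetically, ignoring any di-/tri- multipliers.
Assembling the pieces gives 5-ethyl-8-fluorooctan-3-one.

5-ethyl-8-fluorooctan-3-one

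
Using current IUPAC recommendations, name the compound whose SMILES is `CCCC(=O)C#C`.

hex-1-yn-3-one

The longest carbon chain that includes the carbonyl and the multiple bond has 6 carbons, so the parent hydride is hexane.
A ketone (C=O on an internal carbon) is the principal characteristic group, giving the suffix -one.
There is one C≡C triple bond, indicated by the ending -yne.
The numbering direction is chosen so that numbering from this end puts the carbonyl group at C-3 rather than C-4.
That gives the carbonyl at C-3; the triple bond between C-1 and C-2.
Assembling the pieces gives hex-1-yn-3-one.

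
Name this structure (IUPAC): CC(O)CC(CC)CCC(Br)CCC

7-bromo-4-ethyldecan-2-ol

The longest chain bearing the –OH group is 10 carbons long (decane).
The principal characteristic group is an alcohol (–OH), named with the suffix -ol.
Choose the numbering such that numbering from this end puts the hydroxyl group at C-2 rather than C-9.
With this numbering: the hydroxyl at C-2; a bromo group at C-7; an ethyl group at C-4.
Prefixes are listed alphabetically: bromo, ethyl.
The name is 7-bromo-4-ethyldecan-2-ol.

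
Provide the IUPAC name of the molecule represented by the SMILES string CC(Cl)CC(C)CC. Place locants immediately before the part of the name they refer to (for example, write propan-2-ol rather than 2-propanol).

The parent chain contains 6 carbons (hexane).
Number the chain so that the substituent locant set {2,4} is lower than {3,5} at the first point of difference.
This places a chloro group at C-2; a methyl group at C-4.
Prefixes are listed alphabetically: chloro, methyl.
Putting it together: 2-chloro-4-methylhexane.

2-chloro-4-methylhexane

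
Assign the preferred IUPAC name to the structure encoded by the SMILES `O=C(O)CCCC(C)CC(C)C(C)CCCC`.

5,7,8-trimethyldodecanoic acid

The longest carbon chain that includes the –COOH group has 12 carbons, so the parent hydride is dodecane.
The principal characteristic group is a carboxylic acid (terminal –COOH), named with the suffix -oic acid.
Choose the numbering such that the carboxylic acid carbon is C-1 by definition.
This places methyl groups at C-5 and C-7 and C-8.
Putting it together: 5,7,8-trimethyldodecanoic acid.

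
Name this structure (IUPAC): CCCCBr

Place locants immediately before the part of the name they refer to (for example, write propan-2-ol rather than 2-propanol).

The longest carbon chain is 4 atoms: the parent is butane.
The numbering direction is chosen so that the substituent locant set {1} is lower than {4} at the first point of difference.
That gives a bromo group at C-1.
Assembling the pieces gives 1-bromobutane.

1-bromobutane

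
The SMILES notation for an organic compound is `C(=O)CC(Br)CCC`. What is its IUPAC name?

The longest carbon chain that includes the –CHO group has 6 carbons, so the parent hydride is hexane.
The highest-priority functional group is an aldehyde (terminal –CHO), so the name ends in -al.
Choose the numbering such that the aldehyde carbon is C-1 by definition.
This places a bromo group at C-3.
Assembling the pieces gives 3-bromohexanal.

3-bromohexanal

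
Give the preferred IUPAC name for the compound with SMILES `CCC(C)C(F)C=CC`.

4-fluoro-5-methylhept-2-ene

Counting along the main chain through the multiple bond gives 7 carbons: the parent is heptane.
The chain contains a C=C double bond, so the unsaturation ending is -ene.
The numbering direction is chosen so that numbering from this end puts the double bond at C-2 rather than C-5.
That gives the double bond between C-2 and C-3; a fluoro group at C-4; a methyl group at C-5.
Prefixes are listed alphabetically: fluoro, methyl.
The name is 4-fluoro-5-methylhept-2-ene.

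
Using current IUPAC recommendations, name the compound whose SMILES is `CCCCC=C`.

hex-1-ene

The longest carbon chain that includes the multiple bond has 6 carbons, so the parent hydride is hexane.
A C=C double bond in the chain gives the infix -ene-.
The numbering direction is chosen so that numbering from this end puts the double bond at C-1 rather than C-5.
This places the double bond between C-1 and C-2.
Assembling the pieces gives hex-1-ene.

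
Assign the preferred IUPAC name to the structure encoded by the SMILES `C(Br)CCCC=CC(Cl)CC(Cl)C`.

The longest chain bearing the multiple bond is 10 carbons long (decane).
The chain contains a C=C double bond, so the unsaturation ending is -ene.
Choose the numbering such that the substituent locant set {1,7,9} is lower than {2,4,10} at the first point of difference.
That gives the double bond between C-5 and C-6; a bromo group at C-1; chloro groups at C-7 and C-9.
The substituents are ordered alphabetically, ignoring any di-/tri- multipliers.
Assembling the pieces gives 1-bromo-7,9-dichlorodec-5-ene.

1-bromo-7,9-dichlorodec-5-ene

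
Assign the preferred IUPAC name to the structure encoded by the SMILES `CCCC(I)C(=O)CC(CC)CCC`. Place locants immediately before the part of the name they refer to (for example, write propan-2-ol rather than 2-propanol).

7-ethyl-4-iododecan-5-one

The longest carbon chain that includes the carbonyl has 10 carbons, so the parent hydride is decane.
The highest-priority functional group is a ketone (C=O on an internal carbon), so the name ends in -one.
Number the chain so that numbering from this end puts the carbonyl group at C-5 rather than C-6.
That gives the carbonyl at C-5; an ethyl group at C-7; an iodo group at C-4.
Prefixes are listed alphabetically: ethyl, iodo.
The name is 7-ethyl-4-iododecan-5-one.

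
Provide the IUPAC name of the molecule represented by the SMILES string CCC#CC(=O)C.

Counting along the main chain through the carbonyl and the multiple bond gives 6 carbons: the parent is hexane.
The highest-priority functional group is a ketone (C=O on an internal carbon), so the name ends in -one.
The chain contains a C≡C triple bond, so the unsaturation ending is -yne.
The numbering direction is chosen so that numbering from this end puts the carbonyl group at C-2 rather than C-5.
This places the carbonyl at C-2; the triple bond between C-3 and C-4.
The name is hex-3-yn-2-one.

hex-3-yn-2-one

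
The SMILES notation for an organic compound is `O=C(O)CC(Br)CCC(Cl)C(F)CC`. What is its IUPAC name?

3-bromo-6-chloro-7-fluorononanoic acid

Counting along the main chain through the –COOH group gives 9 carbons: the parent is nonane.
The highest-priority functional group is a carboxylic acid (terminal –COOH), so the name ends in -oic acid.
Choose the numbering such that the carboxylic acid carbon is C-1 by definition.
With this numbering: a bromo group at C-3; a chloro group at C-6; a fluoro group at C-7.
Prefixes are listed alphabetically: bromo, chloro, fluoro.
Assembling the pieces gives 3-bromo-6-chloro-7-fluorononanoic acid.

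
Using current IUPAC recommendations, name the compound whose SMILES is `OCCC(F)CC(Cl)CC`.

5-chloro-3-fluoroheptan-1-ol

The longest chain bearing the –OH group is 7 carbons long (heptane).
The highest-priority functional group is an alcohol (–OH), so the name ends in -ol.
Choose the numbering such that numbering from this end puts the hydroxyl group at C-1 rather than C-7.
With this numbering: the hydroxyl at C-1; a chloro group at C-5; a fluoro group at C-3.
Substituent prefixes are cited in alphabetical order (multiplying prefixes like di-/tri- are ignored for ordering).
The name is 5-chloro-3-fluoroheptan-1-ol.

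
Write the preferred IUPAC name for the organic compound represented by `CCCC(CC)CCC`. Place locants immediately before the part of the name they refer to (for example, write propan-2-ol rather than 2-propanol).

The longest carbon chain is 7 atoms: the parent is heptane.
Numbering from either end gives identical locants here.
With this numbering: an ethyl group at C-4.
Putting it together: 4-ethylheptane.

4-ethylheptane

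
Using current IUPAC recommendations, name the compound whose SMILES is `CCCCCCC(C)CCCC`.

The longest carbon chain is 11 atoms: the parent is undecane.
Number the chain so that the substituent locant set {5} is lower than {7} at the first point of difference.
That gives a methyl group at C-5.
The name is 5-methylundecane.

5-methylundecane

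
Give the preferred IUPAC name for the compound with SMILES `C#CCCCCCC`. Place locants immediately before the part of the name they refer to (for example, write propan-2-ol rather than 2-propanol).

The longest carbon chain that includes the multiple bond has 8 carbons, so the parent hydride is octane.
There is one C≡C triple bond, indicated by the ending -yne.
The numbering direction is chosen so that numbering from this end puts the triple bond at C-1 rather than C-7.
This places the triple bond between C-1 and C-2.
The name is oct-1-yne.

oct-1-yne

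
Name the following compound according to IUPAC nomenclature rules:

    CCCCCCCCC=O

nonanal

Counting along the main chain through the –CHO group gives 9 carbons: the parent is nonane.
An aldehyde (terminal –CHO) is the principal characteristic group, giving the suffix -al.
Number the chain so that the aldehyde carbon is C-1 by definition.
The name is nonanal.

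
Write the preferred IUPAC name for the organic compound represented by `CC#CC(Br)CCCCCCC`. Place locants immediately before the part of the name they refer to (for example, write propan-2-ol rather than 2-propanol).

The longest carbon chain that includes the multiple bond has 11 carbons, so the parent hydride is undecane.
A C≡C triple bond in the chain gives the infix -yne-.
The numbering direction is chosen so that numbering from this end puts the triple bond at C-2 rather than C-9.
With this numbering: the triple bond between C-2 and C-3; a bromo group at C-4.
The name is 4-bromoundec-2-yne.

4-bromoundec-2-yne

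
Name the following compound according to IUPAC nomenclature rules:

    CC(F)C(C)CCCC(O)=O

6-fluoro-5-methylheptanoic acid

Counting along the main chain through the –COOH group gives 7 carbons: the parent is heptane.
A carboxylic acid (terminal –COOH) is the principal characteristic group, giving the suffix -oic acid.
Choose the numbering such that the carboxylic acid carbon is C-1 by definition.
With this numbering: a fluoro group at C-6; a methyl group at C-5.
The substituents are ordered alphabetically, ignoring any di-/tri- multipliers.
Assembling the pieces gives 6-fluoro-5-methylheptanoic acid.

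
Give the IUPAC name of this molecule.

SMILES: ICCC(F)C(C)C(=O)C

4-fluoro-6-iodo-3-methylhexan-2-one

Counting along the main chain through the carbonyl gives 6 carbons: the parent is hexane.
A ketone (C=O on an internal carbon) is the principal characteristic group, giving the suffix -one.
The numbering direction is chosen so that numbering from this end puts the carbonyl group at C-2 rather than C-5.
This places the carbonyl at C-2; a fluoro group at C-4; an iodo group at C-6; a methyl group at C-3.
Prefixes are listed alphabetically: fluoro, iodo, methyl.
Putting it together: 4-fluoro-6-iodo-3-methylhexan-2-one.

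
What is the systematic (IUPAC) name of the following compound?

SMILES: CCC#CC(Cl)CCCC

The longest chain bearing the multiple bond is 9 carbons long (nonane).
There is one C≡C triple bond, indicated by the ending -yne.
Number the chain so that numbering from this end puts the triple bond at C-3 rather than C-6.
That gives the triple bond between C-3 and C-4; a chloro group at C-5.
The name is 5-chloronon-3-yne.

5-chloronon-3-yne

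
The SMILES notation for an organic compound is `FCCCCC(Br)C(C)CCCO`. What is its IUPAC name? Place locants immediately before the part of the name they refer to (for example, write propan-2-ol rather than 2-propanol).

5-bromo-9-fluoro-4-methylnonan-1-ol

Counting along the main chain through the –OH group gives 9 carbons: the parent is nonane.
An alcohol (–OH) is the principal characteristic group, giving the suffix -ol.
Number the chain so that numbering from this end puts the hydroxyl group at C-1 rather than C-9.
With this numbering: the hydroxyl at C-1; a bromo group at C-5; a fluoro group at C-9; a methyl group at C-4.
The substituents are ordered alphabetically, ignoring any di-/tri- multipliers.
The name is 5-bromo-9-fluoro-4-methylnonan-1-ol.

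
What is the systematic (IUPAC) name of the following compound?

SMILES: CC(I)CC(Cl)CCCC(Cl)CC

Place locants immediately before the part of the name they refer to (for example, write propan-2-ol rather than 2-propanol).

4,8-dichloro-2-iododecane

The longest carbon chain is 10 atoms: the parent is decane.
The numbering direction is chosen so that the substituent locant set {2,4,8} is lower than {3,7,9} at the first point of difference.
With this numbering: chloro groups at C-4 and C-8; an iodo group at C-2.
The substituents are ordered alphabetically, ignoring any di-/tri- multipliers.
Assembling the pieces gives 4,8-dichloro-2-iododecane.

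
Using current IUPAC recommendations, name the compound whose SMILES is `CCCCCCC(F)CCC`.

The longest carbon chain is 10 atoms: the parent is decane.
Choose the numbering such that the substituent locant set {4} is lower than {7} at the first point of difference.
This places a fluoro group at C-4.
Assembling the pieces gives 4-fluorodecane.

4-fluorodecane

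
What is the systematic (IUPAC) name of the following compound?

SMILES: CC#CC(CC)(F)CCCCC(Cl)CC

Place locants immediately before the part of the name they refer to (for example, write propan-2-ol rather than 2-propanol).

The longest chain bearing the multiple bond is 11 carbons long (undecane).
There is one C≡C triple bond, indicated by the ending -yne.
The numbering direction is chosen so that numbering from this end puts the triple bond at C-2 rather than C-9.
With this numbering: the triple bond between C-2 and C-3; a chloro group at C-9; an ethyl group at C-4; a fluoro group at C-4.
Substituent prefixes are cited in alphabetical order (multiplying prefixes like di-/tri- are ignored for ordering).
The name is 9-chloro-4-ethyl-4-fluoroundec-2-yne.

9-chloro-4-ethyl-4-fluoroundec-2-yne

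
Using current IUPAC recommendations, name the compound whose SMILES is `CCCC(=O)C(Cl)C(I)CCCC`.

The longest carbon chain that includes the carbonyl has 10 carbons, so the parent hydride is decane.
The principal characteristic group is a ketone (C=O on an internal carbon), named with the suffix -one.
The numbering direction is chosen so that numbering from this end puts the carbonyl group at C-4 rather than C-7.
With this numbering: the carbonyl at C-4; a chloro group at C-5; an iodo group at C-6.
Substituent prefixes are cited in alphabetical order (multiplying prefixes like di-/tri- are ignored for ordering).
Assembling the pieces gives 5-chloro-6-iododecan-4-one.

5-chloro-6-iododecan-4-one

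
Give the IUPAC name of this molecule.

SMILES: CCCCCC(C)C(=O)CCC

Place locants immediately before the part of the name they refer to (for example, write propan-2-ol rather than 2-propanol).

5-methyldecan-4-one

Counting along the main chain through the carbonyl gives 10 carbons: the parent is decane.
The principal characteristic group is a ketone (C=O on an internal carbon), named with the suffix -one.
The numbering direction is chosen so that numbering from this end puts the carbonyl group at C-4 rather than C-7.
That gives the carbonyl at C-4; a methyl group at C-5.
Assembling the pieces gives 5-methyldecan-4-one.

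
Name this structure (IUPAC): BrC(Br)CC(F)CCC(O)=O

The longest chain bearing the –COOH group is 6 carbons long (hexane).
A carboxylic acid (terminal –COOH) is the principal characteristic group, giving the suffix -oic acid.
The numbering direction is chosen so that the carboxylic acid carbon is C-1 by definition.
This places two bromo groups at C-6; a fluoro group at C-4.
Prefixes are listed alphabetically: bromo, fluoro.
Putting it together: 6,6-dibromo-4-fluorohexanoic acid.

6,6-dibromo-4-fluorohexanoic acid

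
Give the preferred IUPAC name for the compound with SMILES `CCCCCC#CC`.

The longest carbon chain that includes the multiple bond has 8 carbons, so the parent hydride is octane.
A C≡C triple bond in the chain gives the infix -yne-.
Choose the numbering such that numbering from this end puts the triple bond at C-2 rather than C-6.
That gives the triple bond between C-2 and C-3.
Putting it together: oct-2-yne.

oct-2-yne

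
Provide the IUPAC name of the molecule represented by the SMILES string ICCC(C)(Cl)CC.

The longest carbon chain is 5 atoms: the parent is pentane.
The numbering direction is chosen so that the substituent locant set {1,3,3} is lower than {3,3,5} at the first point of difference.
That gives a chloro group at C-3; an iodo group at C-1; a methyl group at C-3.
Prefixes are listed alphabetically: chloro, iodo, methyl.
Assembling the pieces gives 3-chloro-1-iodo-3-methylpentane.

3-chloro-1-iodo-3-methylpentane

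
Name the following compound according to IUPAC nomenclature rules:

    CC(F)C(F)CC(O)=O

Counting along the main chain through the –COOH group gives 5 carbons: the parent is pentane.
The highest-priority functional group is a carboxylic acid (terminal –COOH), so the name ends in -oic acid.
Number the chain so that the carboxylic acid carbon is C-1 by definition.
This places fluoro groups at C-3 and C-4.
Putting it together: 3,4-difluoropentanoic acid.

3,4-difluoropentanoic acid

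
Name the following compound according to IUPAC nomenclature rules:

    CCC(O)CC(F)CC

5-fluoroheptan-3-ol

The longest carbon chain that includes the –OH group has 7 carbons, so the parent hydride is heptane.
The highest-priority functional group is an alcohol (–OH), so the name ends in -ol.
Choose the numbering such that numbering from this end puts the hydroxyl group at C-3 rather than C-5.
This places the hydroxyl at C-3; a fluoro group at C-5.
Assembling the pieces gives 5-fluoroheptan-3-ol.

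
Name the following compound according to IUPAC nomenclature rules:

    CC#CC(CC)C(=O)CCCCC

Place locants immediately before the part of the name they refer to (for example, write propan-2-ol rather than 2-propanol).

4-ethyldec-2-yn-5-one

Counting along the main chain through the carbonyl and the multiple bond gives 10 carbons: the parent is decane.
A ketone (C=O on an internal carbon) is the principal characteristic group, giving the suffix -one.
A C≡C triple bond in the chain gives the infix -yne-.
Choose the numbering such that numbering from this end puts the carbonyl group at C-5 rather than C-6.
That gives the carbonyl at C-5; the triple bond between C-2 and C-3; an ethyl group at C-4.
Assembling the pieces gives 4-ethyldec-2-yn-5-one.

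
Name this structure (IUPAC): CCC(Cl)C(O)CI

3-chloro-1-iodopentan-2-ol

Counting along the main chain through the –OH group gives 5 carbons: the parent is pentane.
An alcohol (–OH) is the principal characteristic group, giving the suffix -ol.
Choose the numbering such that numbering from this end puts the hydroxyl group at C-2 rather than C-4.
This places the hydroxyl at C-2; a chloro group at C-3; an iodo group at C-1.
Prefixes are listed alphabetically: chloro, iodo.
The name is 3-chloro-1-iodopentan-2-ol.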